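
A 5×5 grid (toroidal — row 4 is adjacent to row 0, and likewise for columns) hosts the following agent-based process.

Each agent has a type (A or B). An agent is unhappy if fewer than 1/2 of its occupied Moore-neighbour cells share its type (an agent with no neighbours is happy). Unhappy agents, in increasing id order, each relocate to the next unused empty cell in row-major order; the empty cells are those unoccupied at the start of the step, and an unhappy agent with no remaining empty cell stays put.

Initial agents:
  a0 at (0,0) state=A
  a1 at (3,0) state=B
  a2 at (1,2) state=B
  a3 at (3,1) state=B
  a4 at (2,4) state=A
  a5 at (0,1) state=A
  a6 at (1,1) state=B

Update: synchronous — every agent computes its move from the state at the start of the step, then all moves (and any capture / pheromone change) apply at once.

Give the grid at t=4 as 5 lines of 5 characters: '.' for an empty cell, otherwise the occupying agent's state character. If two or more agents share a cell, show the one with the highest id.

.AA.B
BA...
.....
BB...
.....

t=1: a0@(0,0):A a1@(3,0):B a2@(1,2):B a3@(3,1):B a4@(0,2):A a5@(0,3):A a6@(0,4):B
t=2: a0@(0,1):A a1@(3,0):B a2@(1,0):B a3@(3,1):B a4@(0,2):A a5@(1,1):A a6@(1,3):B
t=3: a0@(0,1):A a1@(3,0):B a2@(0,0):B a3@(3,1):B a4@(0,2):A a5@(1,1):A a6@(0,3):B
t=4: a0@(0,1):A a1@(3,0):B a2@(0,4):B a3@(3,1):B a4@(0,2):A a5@(1,1):A a6@(1,0):B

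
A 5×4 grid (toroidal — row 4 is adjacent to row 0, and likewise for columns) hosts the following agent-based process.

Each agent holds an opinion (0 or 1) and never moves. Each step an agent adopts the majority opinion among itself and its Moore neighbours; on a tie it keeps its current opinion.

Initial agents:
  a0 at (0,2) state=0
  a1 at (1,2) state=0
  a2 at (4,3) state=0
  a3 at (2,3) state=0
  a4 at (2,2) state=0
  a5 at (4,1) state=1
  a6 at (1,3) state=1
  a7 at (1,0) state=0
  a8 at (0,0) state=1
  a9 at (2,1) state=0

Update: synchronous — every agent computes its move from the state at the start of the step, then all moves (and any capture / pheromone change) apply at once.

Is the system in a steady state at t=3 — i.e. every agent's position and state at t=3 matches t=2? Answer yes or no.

t=1: a0@(0,2):0 a1@(1,2):0 a2@(4,3):0 a3@(2,3):0 a4@(2,2):0 a5@(4,1):1 a6@(1,3):0 a7@(1,0):0 a8@(0,0):1 a9@(2,1):0
t=2: a0@(0,2):0 a1@(1,2):0 a2@(4,3):0 a3@(2,3):0 a4@(2,2):0 a5@(4,1):1 a6@(1,3):0 a7@(1,0):0 a8@(0,0):0 a9@(2,1):0
t=3: a0@(0,2):0 a1@(1,2):0 a2@(4,3):0 a3@(2,3):0 a4@(2,2):0 a5@(4,1):0 a6@(1,3):0 a7@(1,0):0 a8@(0,0):0 a9@(2,1):0

no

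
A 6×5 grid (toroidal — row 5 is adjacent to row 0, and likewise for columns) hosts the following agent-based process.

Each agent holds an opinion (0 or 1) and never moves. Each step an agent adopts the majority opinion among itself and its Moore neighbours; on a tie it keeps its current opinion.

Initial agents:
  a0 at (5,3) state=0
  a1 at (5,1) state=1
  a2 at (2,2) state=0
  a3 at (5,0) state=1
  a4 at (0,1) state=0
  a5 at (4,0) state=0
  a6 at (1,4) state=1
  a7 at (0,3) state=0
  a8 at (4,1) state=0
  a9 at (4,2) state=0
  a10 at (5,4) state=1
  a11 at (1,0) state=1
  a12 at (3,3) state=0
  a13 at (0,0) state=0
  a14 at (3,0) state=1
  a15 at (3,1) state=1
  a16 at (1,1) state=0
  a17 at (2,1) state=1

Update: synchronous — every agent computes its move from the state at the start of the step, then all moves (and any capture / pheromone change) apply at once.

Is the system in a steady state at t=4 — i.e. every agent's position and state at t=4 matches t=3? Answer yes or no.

t=1: a0@(5,3):0 a1@(5,1):0 a2@(2,2):0 a3@(5,0):0 a4@(0,1):0 a5@(4,0):1 a6@(1,4):1 a7@(0,3):0 a8@(4,1):1 a9@(4,2):0 a10@(5,4):0 a11@(1,0):1 a12@(3,3):0 a13@(0,0):1 a14@(3,0):1 a15@(3,1):0 a16@(1,1):0 a17@(2,1):1
t=2: a0@(5,3):0 a1@(5,1):0 a2@(2,2):0 a3@(5,0):0 a4@(0,1):0 a5@(4,0):0 a6@(1,4):1 a7@(0,3):0 a8@(4,1):0 a9@(4,2):0 a10@(5,4):0 a11@(1,0):1 a12@(3,3):0 a13@(0,0):0 a14@(3,0):1 a15@(3,1):1 a16@(1,1):0 a17@(2,1):1
t=3: a0@(5,3):0 a1@(5,1):0 a2@(2,2):0 a3@(5,0):0 a4@(0,1):0 a5@(4,0):0 a6@(1,4):1 a7@(0,3):0 a8@(4,1):0 a9@(4,2):0 a10@(5,4):0 a11@(1,0):1 a12@(3,3):0 a13@(0,0):0 a14@(3,0):1 a15@(3,1):0 a16@(1,1):0 a17@(2,1):1
t=4: a0@(5,3):0 a1@(5,1):0 a2@(2,2):0 a3@(5,0):0 a4@(0,1):0 a5@(4,0):0 a6@(1,4):1 a7@(0,3):0 a8@(4,1):0 a9@(4,2):0 a10@(5,4):0 a11@(1,0):1 a12@(3,3):0 a13@(0,0):0 a14@(3,0):0 a15@(3,1):0 a16@(1,1):0 a17@(2,1):1

no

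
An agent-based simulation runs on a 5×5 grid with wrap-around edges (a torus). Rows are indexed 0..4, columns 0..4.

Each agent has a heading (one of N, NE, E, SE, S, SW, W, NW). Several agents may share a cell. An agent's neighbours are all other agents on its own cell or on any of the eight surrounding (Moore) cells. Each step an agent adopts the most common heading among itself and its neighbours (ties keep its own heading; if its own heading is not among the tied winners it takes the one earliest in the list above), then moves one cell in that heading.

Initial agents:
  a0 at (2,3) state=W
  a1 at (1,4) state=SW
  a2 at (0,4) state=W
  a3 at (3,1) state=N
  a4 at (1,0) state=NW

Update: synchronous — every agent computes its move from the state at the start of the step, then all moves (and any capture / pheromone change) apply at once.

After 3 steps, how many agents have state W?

5

t=1: a0@(2,2):W a1@(1,3):W a2@(0,3):W a3@(2,1):N a4@(0,4):NW
t=2: a0@(2,1):W a1@(1,2):W a2@(0,2):W a3@(1,1):N a4@(0,3):W
t=3: a0@(2,0):W a1@(1,1):W a2@(0,1):W a3@(1,0):W a4@(0,2):W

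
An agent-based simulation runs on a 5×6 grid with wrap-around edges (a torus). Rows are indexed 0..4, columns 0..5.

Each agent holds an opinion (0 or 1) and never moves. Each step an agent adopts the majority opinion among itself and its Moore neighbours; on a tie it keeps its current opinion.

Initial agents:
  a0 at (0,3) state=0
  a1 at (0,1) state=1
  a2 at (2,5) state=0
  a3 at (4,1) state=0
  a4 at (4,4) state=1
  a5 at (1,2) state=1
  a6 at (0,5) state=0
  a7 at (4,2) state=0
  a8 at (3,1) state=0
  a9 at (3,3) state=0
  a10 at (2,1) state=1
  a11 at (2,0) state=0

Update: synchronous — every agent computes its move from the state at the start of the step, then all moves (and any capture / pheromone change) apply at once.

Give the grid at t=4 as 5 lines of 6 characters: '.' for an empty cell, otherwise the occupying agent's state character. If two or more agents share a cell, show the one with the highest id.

.1.0.0
..1...
01...0
.0.0..
.00.0.

t=1: a0@(0,3):0 a1@(0,1):1 a2@(2,5):0 a3@(4,1):0 a4@(4,4):0 a5@(1,2):1 a6@(0,5):0 a7@(4,2):0 a8@(3,1):0 a9@(3,3):0 a10@(2,1):1 a11@(2,0):0
t=2: (unchanged — steady state)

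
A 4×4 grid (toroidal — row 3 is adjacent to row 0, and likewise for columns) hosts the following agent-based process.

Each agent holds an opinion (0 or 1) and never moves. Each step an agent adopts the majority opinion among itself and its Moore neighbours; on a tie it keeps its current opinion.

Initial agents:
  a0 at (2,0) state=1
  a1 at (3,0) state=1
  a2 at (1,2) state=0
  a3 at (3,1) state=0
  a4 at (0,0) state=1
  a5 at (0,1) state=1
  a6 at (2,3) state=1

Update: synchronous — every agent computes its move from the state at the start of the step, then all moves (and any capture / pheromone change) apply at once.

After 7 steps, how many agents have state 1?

7

t=1: a0@(2,0):1 a1@(3,0):1 a2@(1,2):1 a3@(3,1):1 a4@(0,0):1 a5@(0,1):1 a6@(2,3):1
t=2: (unchanged — steady state)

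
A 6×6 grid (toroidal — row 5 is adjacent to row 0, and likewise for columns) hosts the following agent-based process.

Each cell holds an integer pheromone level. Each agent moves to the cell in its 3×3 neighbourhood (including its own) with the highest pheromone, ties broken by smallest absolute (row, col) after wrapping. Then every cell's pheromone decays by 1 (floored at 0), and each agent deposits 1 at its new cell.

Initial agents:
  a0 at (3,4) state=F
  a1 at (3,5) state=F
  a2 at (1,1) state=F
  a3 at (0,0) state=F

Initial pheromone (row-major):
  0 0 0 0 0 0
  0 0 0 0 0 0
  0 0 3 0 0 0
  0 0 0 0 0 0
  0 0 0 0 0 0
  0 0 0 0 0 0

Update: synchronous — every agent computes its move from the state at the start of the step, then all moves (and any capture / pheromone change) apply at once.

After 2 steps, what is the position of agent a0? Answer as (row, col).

t=1: a0@(2,3) a1@(2,0) a2@(2,2) a3@(0,0) | pheromone: 1 0 0 0 0 0 / 0 0 0 0 0 0 / 1 0 3 1 0 0 / 0 0 0 0 0 0 / 0 0 0 0 0 0 / 0 0 0 0 0 0
t=2: a0@(2,2) a1@(2,0) a2@(2,2) a3@(0,0) | pheromone: 1 0 0 0 0 0 / 0 0 0 0 0 0 / 1 0 4 0 0 0 / 0 0 0 0 0 0 / 0 0 0 0 0 0 / 0 0 0 0 0 0

(2, 2)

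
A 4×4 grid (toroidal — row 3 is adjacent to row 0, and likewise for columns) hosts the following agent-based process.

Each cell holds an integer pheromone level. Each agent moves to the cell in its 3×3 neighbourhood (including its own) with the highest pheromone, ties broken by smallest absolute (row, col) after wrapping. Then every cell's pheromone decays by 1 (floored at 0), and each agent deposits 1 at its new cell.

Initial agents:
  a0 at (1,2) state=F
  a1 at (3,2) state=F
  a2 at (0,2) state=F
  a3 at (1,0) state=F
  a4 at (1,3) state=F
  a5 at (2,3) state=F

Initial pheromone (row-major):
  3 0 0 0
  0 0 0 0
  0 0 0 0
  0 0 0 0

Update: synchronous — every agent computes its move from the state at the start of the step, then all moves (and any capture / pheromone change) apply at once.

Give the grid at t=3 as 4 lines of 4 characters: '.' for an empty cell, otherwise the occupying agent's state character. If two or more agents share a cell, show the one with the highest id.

F...
....
....
....

t=1: a0@(0,1) a1@(0,1) a2@(0,1) a3@(0,0) a4@(0,0) a5@(1,0) | pheromone: 4 3 0 0 / 1 0 0 0 / 0 0 0 0 / 0 0 0 0
t=2: a0@(0,0) a1@(0,0) a2@(0,0) a3@(0,0) a4@(0,0) a5@(0,0) | pheromone: 9 2 0 0 / 0 0 0 0 / 0 0 0 0 / 0 0 0 0
t=3: a0@(0,0) a1@(0,0) a2@(0,0) a3@(0,0) a4@(0,0) a5@(0,0) | pheromone: 14 1 0 0 / 0 0 0 0 / 0 0 0 0 / 0 0 0 0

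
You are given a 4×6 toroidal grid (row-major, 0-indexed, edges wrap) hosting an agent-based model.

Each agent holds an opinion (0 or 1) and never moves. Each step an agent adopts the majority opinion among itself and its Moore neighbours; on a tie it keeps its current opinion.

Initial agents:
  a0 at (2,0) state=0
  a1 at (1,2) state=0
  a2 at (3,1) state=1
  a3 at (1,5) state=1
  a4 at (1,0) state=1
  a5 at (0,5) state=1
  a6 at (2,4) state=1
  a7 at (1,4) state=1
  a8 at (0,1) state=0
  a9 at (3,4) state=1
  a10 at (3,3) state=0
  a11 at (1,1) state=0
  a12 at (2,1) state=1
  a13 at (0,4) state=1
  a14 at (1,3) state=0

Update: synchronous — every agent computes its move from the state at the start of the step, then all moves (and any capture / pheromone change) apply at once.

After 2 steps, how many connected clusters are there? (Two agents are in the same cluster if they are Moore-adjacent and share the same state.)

2

t=1: a0@(2,0):1 a1@(1,2):0 a2@(3,1):1 a3@(1,5):1 a4@(1,0):1 a5@(0,5):1 a6@(2,4):1 a7@(1,4):1 a8@(0,1):0 a9@(3,4):1 a10@(3,3):1 a11@(1,1):0 a12@(2,1):1 a13@(0,4):1 a14@(1,3):1
t=2: (unchanged — steady state)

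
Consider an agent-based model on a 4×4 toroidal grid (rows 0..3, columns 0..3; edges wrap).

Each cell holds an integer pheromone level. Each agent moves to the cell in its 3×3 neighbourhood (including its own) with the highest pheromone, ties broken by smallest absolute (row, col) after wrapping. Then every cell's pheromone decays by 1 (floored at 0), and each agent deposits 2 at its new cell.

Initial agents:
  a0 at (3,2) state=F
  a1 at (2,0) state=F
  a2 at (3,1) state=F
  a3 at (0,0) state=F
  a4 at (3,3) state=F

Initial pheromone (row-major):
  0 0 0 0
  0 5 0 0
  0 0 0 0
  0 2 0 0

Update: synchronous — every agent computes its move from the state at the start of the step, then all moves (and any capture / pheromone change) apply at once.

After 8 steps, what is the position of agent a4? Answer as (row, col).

t=1: a0@(3,1) a1@(1,1) a2@(3,1) a3@(1,1) a4@(0,0) | pheromone: 2 0 0 0 / 0 8 0 0 / 0 0 0 0 / 0 5 0 0
t=2: a0@(3,1) a1@(1,1) a2@(3,1) a3@(1,1) a4@(1,1) | pheromone: 1 0 0 0 / 0 13 0 0 / 0 0 0 0 / 0 8 0 0
t=3: a0@(3,1) a1@(1,1) a2@(3,1) a3@(1,1) a4@(1,1) | pheromone: 0 0 0 0 / 0 18 0 0 / 0 0 0 0 / 0 11 0 0
t=4: a0@(3,1) a1@(1,1) a2@(3,1) a3@(1,1) a4@(1,1) | pheromone: 0 0 0 0 / 0 23 0 0 / 0 0 0 0 / 0 14 0 0
t=5: a0@(3,1) a1@(1,1) a2@(3,1) a3@(1,1) a4@(1,1) | pheromone: 0 0 0 0 / 0 28 0 0 / 0 0 0 0 / 0 17 0 0
t=6: a0@(3,1) a1@(1,1) a2@(3,1) a3@(1,1) a4@(1,1) | pheromone: 0 0 0 0 / 0 33 0 0 / 0 0 0 0 / 0 20 0 0
t=7: a0@(3,1) a1@(1,1) a2@(3,1) a3@(1,1) a4@(1,1) | pheromone: 0 0 0 0 / 0 38 0 0 / 0 0 0 0 / 0 23 0 0
t=8: a0@(3,1) a1@(1,1) a2@(3,1) a3@(1,1) a4@(1,1) | pheromone: 0 0 0 0 / 0 43 0 0 / 0 0 0 0 / 0 26 0 0

(1, 1)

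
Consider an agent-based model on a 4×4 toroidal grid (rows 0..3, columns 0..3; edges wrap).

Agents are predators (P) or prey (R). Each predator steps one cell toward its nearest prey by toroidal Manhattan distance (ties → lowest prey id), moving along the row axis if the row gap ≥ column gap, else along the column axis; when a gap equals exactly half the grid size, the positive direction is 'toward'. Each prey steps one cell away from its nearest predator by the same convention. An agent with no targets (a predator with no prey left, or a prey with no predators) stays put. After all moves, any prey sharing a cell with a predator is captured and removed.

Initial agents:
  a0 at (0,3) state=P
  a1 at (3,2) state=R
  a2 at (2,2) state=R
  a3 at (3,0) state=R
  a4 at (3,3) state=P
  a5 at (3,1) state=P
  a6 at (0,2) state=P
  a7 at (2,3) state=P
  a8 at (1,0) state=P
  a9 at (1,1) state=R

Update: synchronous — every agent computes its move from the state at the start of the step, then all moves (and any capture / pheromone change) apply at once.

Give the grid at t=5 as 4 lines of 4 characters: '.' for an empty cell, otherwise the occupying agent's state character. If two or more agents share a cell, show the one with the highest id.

PP..
....
....
R.R.

t=1: a0@(3,3):P a1@(3,1):R a2@(2,1):R a3@(3,1):R a4@(3,2):P a5@(3,2):P a6@(3,2):P a7@(2,2):P a8@(1,1):P a9@(1,2):R
t=2: a0@(3,0):P a2@(2,0):R a4@(3,1):P a5@(3,1):P a6@(3,1):P a7@(2,1):P a8@(2,1):P a9@(0,2):R
t=3: a0@(2,0):P a2@(1,0):R a4@(2,1):P a5@(2,1):P a6@(2,1):P a7@(2,0):P a8@(2,0):P a9@(1,2):R
t=4: a0@(1,0):P a2@(0,0):R a4@(1,1):P a5@(1,1):P a6@(1,1):P a7@(1,0):P a8@(1,0):P a9@(0,2):R
t=5: a0@(0,0):P a2@(3,0):R a4@(0,1):P a5@(0,1):P a6@(0,1):P a7@(0,0):P a8@(0,0):P a9@(3,2):R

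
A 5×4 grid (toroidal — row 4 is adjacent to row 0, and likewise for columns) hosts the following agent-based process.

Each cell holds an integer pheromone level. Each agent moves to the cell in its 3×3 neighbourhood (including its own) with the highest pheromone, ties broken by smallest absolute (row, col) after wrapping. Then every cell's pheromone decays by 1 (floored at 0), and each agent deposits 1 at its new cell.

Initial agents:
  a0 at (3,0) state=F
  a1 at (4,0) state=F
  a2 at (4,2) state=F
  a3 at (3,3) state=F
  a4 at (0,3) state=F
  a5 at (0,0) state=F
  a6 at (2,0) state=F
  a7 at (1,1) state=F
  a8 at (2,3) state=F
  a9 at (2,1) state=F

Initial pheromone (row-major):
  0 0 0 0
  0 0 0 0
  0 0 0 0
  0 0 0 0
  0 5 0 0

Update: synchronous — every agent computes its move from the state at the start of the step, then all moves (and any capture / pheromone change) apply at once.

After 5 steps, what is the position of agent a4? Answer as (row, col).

(4, 1)

t=1: a0@(4,1) a1@(4,1) a2@(4,1) a3@(2,0) a4@(0,0) a5@(4,1) a6@(1,0) a7@(0,0) a8@(1,0) a9@(1,0) | pheromone: 2 0 0 0 / 3 0 0 0 / 1 0 0 0 / 0 0 0 0 / 0 8 0 0
t=2: a0@(4,1) a1@(4,1) a2@(4,1) a3@(1,0) a4@(4,1) a5@(4,1) a6@(1,0) a7@(4,1) a8@(1,0) a9@(1,0) | pheromone: 1 0 0 0 / 6 0 0 0 / 0 0 0 0 / 0 0 0 0 / 0 13 0 0
t=3: a0@(4,1) a1@(4,1) a2@(4,1) a3@(1,0) a4@(4,1) a5@(4,1) a6@(1,0) a7@(4,1) a8@(1,0) a9@(1,0) | pheromone: 0 0 0 0 / 9 0 0 0 / 0 0 0 0 / 0 0 0 0 / 0 18 0 0
t=4: a0@(4,1) a1@(4,1) a2@(4,1) a3@(1,0) a4@(4,1) a5@(4,1) a6@(1,0) a7@(4,1) a8@(1,0) a9@(1,0) | pheromone: 0 0 0 0 / 12 0 0 0 / 0 0 0 0 / 0 0 0 0 / 0 23 0 0
t=5: a0@(4,1) a1@(4,1) a2@(4,1) a3@(1,0) a4@(4,1) a5@(4,1) a6@(1,0) a7@(4,1) a8@(1,0) a9@(1,0) | pheromone: 0 0 0 0 / 15 0 0 0 / 0 0 0 0 / 0 0 0 0 / 0 28 0 0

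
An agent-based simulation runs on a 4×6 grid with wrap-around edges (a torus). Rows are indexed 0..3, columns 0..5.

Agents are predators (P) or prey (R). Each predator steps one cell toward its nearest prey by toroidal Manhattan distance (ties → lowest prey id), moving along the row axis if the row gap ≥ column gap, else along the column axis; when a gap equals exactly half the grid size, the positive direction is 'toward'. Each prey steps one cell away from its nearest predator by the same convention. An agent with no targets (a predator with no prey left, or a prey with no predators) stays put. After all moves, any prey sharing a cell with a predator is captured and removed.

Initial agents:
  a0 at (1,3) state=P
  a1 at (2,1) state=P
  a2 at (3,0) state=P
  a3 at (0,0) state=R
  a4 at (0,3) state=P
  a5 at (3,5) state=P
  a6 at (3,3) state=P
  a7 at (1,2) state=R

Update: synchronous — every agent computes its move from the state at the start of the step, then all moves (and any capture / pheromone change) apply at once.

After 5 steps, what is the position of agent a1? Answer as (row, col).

(1, 0)

t=1: a0@(1,2):P a1@(1,1):P a2@(0,0):P a3@(1,0):R a4@(1,3):P a5@(0,5):P a6@(0,3):P
t=2: a0@(1,1):P a1@(1,0):P a2@(1,0):P a4@(1,4):P a5@(1,5):P a6@(0,4):P
t=3: (unchanged — steady state)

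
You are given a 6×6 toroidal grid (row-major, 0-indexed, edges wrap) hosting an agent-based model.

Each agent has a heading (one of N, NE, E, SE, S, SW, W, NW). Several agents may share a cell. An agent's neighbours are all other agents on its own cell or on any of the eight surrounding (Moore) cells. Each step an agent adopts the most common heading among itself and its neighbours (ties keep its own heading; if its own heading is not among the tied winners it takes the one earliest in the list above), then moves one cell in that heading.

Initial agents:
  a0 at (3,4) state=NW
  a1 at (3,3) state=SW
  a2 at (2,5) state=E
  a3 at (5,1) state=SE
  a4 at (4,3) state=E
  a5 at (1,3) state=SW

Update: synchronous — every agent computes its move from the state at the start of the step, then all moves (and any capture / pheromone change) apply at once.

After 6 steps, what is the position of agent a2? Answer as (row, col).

t=1: a0@(3,5):E a1@(4,2):SW a2@(2,0):E a3@(0,2):SE a4@(4,4):E a5@(2,2):SW
t=2: a0@(3,0):E a1@(5,1):SW a2@(2,1):E a3@(1,3):SE a4@(4,5):E a5@(3,1):SW
t=3: a0@(3,1):E a1@(0,0):SW a2@(2,2):E a3@(2,4):SE a4@(4,0):E a5@(3,2):E
t=4: a0@(3,2):E a1@(1,5):SW a2@(2,3):E a3@(3,5):SE a4@(4,1):E a5@(3,3):E
t=5: a0@(3,3):E a1@(2,4):SW a2@(2,4):E a3@(4,0):SE a4@(4,2):E a5@(3,4):E
t=6: a0@(3,4):E a1@(2,5):E a2@(2,5):E a3@(5,1):SE a4@(4,3):E a5@(3,5):E

(2, 5)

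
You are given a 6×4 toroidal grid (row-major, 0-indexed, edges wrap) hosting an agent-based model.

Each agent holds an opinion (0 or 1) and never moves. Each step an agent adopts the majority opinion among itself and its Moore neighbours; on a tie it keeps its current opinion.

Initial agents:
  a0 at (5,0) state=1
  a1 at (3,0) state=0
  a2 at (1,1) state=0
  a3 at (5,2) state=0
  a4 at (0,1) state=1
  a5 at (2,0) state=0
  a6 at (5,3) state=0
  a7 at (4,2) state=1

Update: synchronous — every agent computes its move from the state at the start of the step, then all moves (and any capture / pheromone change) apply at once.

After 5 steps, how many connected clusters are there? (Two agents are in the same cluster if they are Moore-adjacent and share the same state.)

t=1: a0@(5,0):1 a1@(3,0):0 a2@(1,1):0 a3@(5,2):0 a4@(0,1):1 a5@(2,0):0 a6@(5,3):0 a7@(4,2):0
t=2: (unchanged — steady state)

3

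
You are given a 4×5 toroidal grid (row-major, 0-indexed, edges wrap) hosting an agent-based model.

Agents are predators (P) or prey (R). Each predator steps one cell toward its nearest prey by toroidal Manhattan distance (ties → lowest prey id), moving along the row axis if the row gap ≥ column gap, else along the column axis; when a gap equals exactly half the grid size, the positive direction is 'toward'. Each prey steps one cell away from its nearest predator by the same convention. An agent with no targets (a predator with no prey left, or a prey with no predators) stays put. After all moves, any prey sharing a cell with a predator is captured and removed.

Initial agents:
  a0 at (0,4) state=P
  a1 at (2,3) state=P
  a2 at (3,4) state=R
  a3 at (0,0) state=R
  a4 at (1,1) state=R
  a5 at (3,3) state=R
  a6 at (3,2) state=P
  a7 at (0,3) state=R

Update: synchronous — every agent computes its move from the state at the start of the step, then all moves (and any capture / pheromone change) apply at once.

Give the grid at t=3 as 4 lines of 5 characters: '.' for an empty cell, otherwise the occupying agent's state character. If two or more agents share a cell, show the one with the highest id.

.RP.R
....P
..RR.
.....

t=1: a0@(3,4):P a1@(3,3):P a2@(2,4):R a3@(0,1):R a4@(1,2):R a5@(0,3):R a6@(3,3):P a7@(0,2):R
t=2: a0@(2,4):P a1@(0,3):P a2@(1,4):R a3@(0,2):R a4@(0,2):R a5@(1,3):R a6@(0,3):P a7@(1,2):R
t=3: a0@(1,4):P a1@(0,2):P a2@(0,4):R a3@(0,1):R a4@(0,1):R a5@(2,3):R a6@(0,2):P a7@(2,2):R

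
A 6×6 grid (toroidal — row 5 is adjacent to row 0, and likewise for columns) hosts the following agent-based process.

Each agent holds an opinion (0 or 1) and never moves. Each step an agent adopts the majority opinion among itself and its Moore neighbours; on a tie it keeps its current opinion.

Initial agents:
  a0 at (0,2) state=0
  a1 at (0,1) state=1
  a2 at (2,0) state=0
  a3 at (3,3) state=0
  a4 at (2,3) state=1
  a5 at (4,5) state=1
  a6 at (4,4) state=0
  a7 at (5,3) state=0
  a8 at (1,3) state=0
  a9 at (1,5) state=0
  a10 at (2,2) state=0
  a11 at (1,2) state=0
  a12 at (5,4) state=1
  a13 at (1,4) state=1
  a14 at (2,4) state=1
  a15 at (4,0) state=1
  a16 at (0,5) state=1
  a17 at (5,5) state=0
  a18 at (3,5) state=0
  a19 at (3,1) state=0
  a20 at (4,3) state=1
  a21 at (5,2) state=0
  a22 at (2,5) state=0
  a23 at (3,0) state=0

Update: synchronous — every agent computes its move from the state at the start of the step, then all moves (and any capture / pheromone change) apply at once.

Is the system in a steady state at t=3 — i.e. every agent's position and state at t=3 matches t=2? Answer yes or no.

no

t=1: a0@(0,2):0 a1@(0,1):0 a2@(2,0):0 a3@(3,3):0 a4@(2,3):0 a5@(4,5):0 a6@(4,4):0 a7@(5,3):0 a8@(1,3):0 a9@(1,5):0 a10@(2,2):0 a11@(1,2):0 a12@(5,4):1 a13@(1,4):1 a14@(2,4):0 a15@(4,0):0 a16@(0,5):1 a17@(5,5):1 a18@(3,5):0 a19@(3,1):0 a20@(4,3):0 a21@(5,2):0 a22@(2,5):0 a23@(3,0):0
t=2: a0@(0,2):0 a1@(0,1):0 a2@(2,0):0 a3@(3,3):0 a4@(2,3):0 a5@(4,5):0 a6@(4,4):0 a7@(5,3):0 a8@(1,3):0 a9@(1,5):0 a10@(2,2):0 a11@(1,2):0 a12@(5,4):0 a13@(1,4):0 a14@(2,4):0 a15@(4,0):0 a16@(0,5):1 a17@(5,5):1 a18@(3,5):0 a19@(3,1):0 a20@(4,3):0 a21@(5,2):0 a22@(2,5):0 a23@(3,0):0
t=3: a0@(0,2):0 a1@(0,1):0 a2@(2,0):0 a3@(3,3):0 a4@(2,3):0 a5@(4,5):0 a6@(4,4):0 a7@(5,3):0 a8@(1,3):0 a9@(1,5):0 a10@(2,2):0 a11@(1,2):0 a12@(5,4):0 a13@(1,4):0 a14@(2,4):0 a15@(4,0):0 a16@(0,5):0 a17@(5,5):0 a18@(3,5):0 a19@(3,1):0 a20@(4,3):0 a21@(5,2):0 a22@(2,5):0 a23@(3,0):0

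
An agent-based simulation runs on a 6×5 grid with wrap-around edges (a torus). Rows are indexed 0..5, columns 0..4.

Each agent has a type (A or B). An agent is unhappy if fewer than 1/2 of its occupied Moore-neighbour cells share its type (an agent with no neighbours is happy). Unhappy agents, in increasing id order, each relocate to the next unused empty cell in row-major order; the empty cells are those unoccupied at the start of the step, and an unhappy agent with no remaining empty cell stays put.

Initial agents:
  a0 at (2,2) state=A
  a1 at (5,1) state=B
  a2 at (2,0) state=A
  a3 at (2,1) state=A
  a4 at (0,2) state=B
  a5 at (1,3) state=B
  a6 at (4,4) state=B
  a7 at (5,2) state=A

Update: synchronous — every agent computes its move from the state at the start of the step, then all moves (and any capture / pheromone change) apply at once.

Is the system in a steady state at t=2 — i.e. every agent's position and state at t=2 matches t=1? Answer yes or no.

no

t=1: a0@(2,2):A a1@(5,1):B a2@(2,0):A a3@(2,1):A a4@(0,2):B a5@(1,3):B a6@(4,4):B a7@(0,0):A
t=2: a0@(2,2):A a1@(5,1):B a2@(2,0):A a3@(2,1):A a4@(0,2):B a5@(1,3):B a6@(4,4):B a7@(0,1):A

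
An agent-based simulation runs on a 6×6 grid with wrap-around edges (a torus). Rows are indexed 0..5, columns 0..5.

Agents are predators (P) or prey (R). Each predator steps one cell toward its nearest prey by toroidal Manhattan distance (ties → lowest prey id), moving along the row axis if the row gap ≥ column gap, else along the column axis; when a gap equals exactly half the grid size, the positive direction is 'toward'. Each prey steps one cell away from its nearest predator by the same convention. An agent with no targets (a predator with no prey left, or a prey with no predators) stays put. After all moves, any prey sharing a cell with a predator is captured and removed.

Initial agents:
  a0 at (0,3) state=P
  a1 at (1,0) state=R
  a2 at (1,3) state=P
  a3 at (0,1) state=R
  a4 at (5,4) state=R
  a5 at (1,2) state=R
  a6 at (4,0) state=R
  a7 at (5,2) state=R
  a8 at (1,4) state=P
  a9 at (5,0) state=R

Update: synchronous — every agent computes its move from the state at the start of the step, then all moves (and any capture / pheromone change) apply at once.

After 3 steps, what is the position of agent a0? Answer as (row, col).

(2, 2)

t=1: a0@(0,2):P a1@(1,1):R a2@(1,2):P a3@(0,0):R a4@(4,4):R a5@(1,1):R a6@(4,5):R a7@(4,2):R a8@(1,5):P a9@(5,5):R
t=2: a0@(1,2):P a2@(1,1):P a3@(0,5):R a4@(3,4):R a6@(3,5):R a7@(3,2):R a8@(1,0):P a9@(4,5):R
t=3: a0@(2,2):P a2@(1,0):P a3@(5,5):R a4@(4,4):R a6@(4,5):R a7@(4,2):R a8@(0,0):P a9@(3,5):R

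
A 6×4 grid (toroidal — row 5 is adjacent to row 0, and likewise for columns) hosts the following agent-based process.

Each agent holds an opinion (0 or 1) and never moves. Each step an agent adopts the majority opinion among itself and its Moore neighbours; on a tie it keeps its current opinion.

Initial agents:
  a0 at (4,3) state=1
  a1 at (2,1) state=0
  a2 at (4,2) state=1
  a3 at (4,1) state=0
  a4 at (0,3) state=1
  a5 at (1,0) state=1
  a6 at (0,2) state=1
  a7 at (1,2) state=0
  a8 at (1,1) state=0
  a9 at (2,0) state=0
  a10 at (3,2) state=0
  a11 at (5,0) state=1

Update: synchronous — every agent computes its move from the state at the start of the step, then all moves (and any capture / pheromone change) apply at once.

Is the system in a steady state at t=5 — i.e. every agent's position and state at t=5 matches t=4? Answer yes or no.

yes

t=1: a0@(4,3):1 a1@(2,1):0 a2@(4,2):1 a3@(4,1):0 a4@(0,3):1 a5@(1,0):0 a6@(0,2):1 a7@(1,2):0 a8@(1,1):0 a9@(2,0):0 a10@(3,2):0 a11@(5,0):1
t=2: (unchanged — steady state)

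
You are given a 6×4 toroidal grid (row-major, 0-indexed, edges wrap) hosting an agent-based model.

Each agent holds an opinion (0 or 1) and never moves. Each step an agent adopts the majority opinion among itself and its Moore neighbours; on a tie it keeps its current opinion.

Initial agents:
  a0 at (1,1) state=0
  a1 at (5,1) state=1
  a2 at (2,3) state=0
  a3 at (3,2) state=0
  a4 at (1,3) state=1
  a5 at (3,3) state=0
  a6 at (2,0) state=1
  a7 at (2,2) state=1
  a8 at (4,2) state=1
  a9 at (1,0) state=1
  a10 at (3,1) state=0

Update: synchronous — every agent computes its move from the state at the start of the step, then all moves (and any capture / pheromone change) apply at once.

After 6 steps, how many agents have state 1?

t=1: a0@(1,1):1 a1@(5,1):1 a2@(2,3):1 a3@(3,2):0 a4@(1,3):1 a5@(3,3):0 a6@(2,0):0 a7@(2,2):0 a8@(4,2):0 a9@(1,0):1 a10@(3,1):1
t=2: a0@(1,1):1 a1@(5,1):1 a2@(2,3):0 a3@(3,2):0 a4@(1,3):1 a5@(3,3):0 a6@(2,0):1 a7@(2,2):1 a8@(4,2):0 a9@(1,0):1 a10@(3,1):0
t=3: a0@(1,1):1 a1@(5,1):1 a2@(2,3):1 a3@(3,2):0 a4@(1,3):1 a5@(3,3):0 a6@(2,0):1 a7@(2,2):0 a8@(4,2):0 a9@(1,0):1 a10@(3,1):0
t=4: (unchanged — steady state)

6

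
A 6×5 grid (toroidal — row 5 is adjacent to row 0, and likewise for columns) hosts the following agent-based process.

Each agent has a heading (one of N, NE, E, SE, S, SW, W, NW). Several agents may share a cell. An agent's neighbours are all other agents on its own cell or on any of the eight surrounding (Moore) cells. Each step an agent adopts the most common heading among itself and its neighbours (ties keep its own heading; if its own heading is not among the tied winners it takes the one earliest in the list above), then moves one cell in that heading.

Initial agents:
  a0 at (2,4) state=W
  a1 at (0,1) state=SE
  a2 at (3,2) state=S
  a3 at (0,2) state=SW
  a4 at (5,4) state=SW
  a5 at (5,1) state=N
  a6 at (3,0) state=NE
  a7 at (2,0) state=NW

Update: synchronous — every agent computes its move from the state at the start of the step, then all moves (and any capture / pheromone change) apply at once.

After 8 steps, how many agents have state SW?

t=1: a0@(2,3):W a1@(1,2):SE a2@(4,2):S a3@(1,1):SW a4@(0,3):SW a5@(4,1):N a6@(2,1):NE a7@(1,4):NW
t=2: a0@(2,2):W a1@(2,1):SW a2@(5,2):S a3@(2,0):SW a4@(1,2):SW a5@(3,1):N a6@(1,2):NE a7@(0,3):NW
t=3: a0@(3,1):SW a1@(3,0):SW a2@(0,2):S a3@(3,4):SW a4@(2,1):SW a5@(4,0):SW a6@(2,1):SW a7@(5,2):NW
t=4: a0@(4,0):SW a1@(4,4):SW a2@(1,2):S a3@(4,3):SW a4@(3,0):SW a5@(5,4):SW a6@(3,0):SW a7@(4,1):NW
t=5: a0@(5,4):SW a1@(5,3):SW a2@(2,2):S a3@(5,2):SW a4@(4,4):SW a5@(0,3):SW a6@(4,4):SW a7@(5,0):SW
t=6: a0@(0,3):SW a1@(0,2):SW a2@(3,2):S a3@(0,1):SW a4@(5,3):SW a5@(1,2):SW a6@(5,3):SW a7@(0,4):SW
t=7: a0@(1,2):SW a1@(1,1):SW a2@(4,2):S a3@(1,0):SW a4@(0,2):SW a5@(2,1):SW a6@(0,2):SW a7@(1,3):SW
t=8: a0@(2,1):SW a1@(2,0):SW a2@(5,2):S a3@(2,4):SW a4@(1,1):SW a5@(3,0):SW a6@(1,1):SW a7@(2,2):SW

7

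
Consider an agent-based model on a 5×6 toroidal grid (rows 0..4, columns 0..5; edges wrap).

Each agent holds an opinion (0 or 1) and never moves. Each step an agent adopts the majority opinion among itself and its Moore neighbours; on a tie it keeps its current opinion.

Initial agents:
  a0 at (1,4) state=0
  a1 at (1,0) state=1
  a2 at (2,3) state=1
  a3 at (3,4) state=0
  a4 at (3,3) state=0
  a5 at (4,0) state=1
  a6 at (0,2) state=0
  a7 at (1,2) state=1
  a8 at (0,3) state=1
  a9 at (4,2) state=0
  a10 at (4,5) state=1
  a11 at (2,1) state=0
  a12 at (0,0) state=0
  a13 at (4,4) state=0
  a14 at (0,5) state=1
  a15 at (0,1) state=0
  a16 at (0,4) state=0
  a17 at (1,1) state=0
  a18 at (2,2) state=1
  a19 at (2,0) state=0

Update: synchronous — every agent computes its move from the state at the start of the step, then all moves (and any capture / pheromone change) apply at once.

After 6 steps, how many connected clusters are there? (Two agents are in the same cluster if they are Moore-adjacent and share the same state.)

t=1: a0@(1,4):1 a1@(1,0):0 a2@(2,3):1 a3@(3,4):0 a4@(3,3):0 a5@(4,0):1 a6@(0,2):0 a7@(1,2):1 a8@(0,3):0 a9@(4,2):0 a10@(4,5):0 a11@(2,1):0 a12@(0,0):1 a13@(4,4):0 a14@(0,5):1 a15@(0,1):0 a16@(0,4):0 a17@(1,1):0 a18@(2,2):1 a19@(2,0):0
t=2: a0@(1,4):1 a1@(1,0):0 a2@(2,3):1 a3@(3,4):0 a4@(3,3):0 a5@(4,0):1 a6@(0,2):0 a7@(1,2):0 a8@(0,3):0 a9@(4,2):0 a10@(4,5):0 a11@(2,1):0 a12@(0,0):0 a13@(4,4):0 a14@(0,5):1 a15@(0,1):0 a16@(0,4):0 a17@(1,1):0 a18@(2,2):1 a19@(2,0):0
t=3: a0@(1,4):1 a1@(1,0):0 a2@(2,3):1 a3@(3,4):0 a4@(3,3):0 a5@(4,0):0 a6@(0,2):0 a7@(1,2):0 a8@(0,3):0 a9@(4,2):0 a10@(4,5):0 a11@(2,1):0 a12@(0,0):0 a13@(4,4):0 a14@(0,5):0 a15@(0,1):0 a16@(0,4):0 a17@(1,1):0 a18@(2,2):0 a19@(2,0):0
t=4: a0@(1,4):0 a1@(1,0):0 a2@(2,3):0 a3@(3,4):0 a4@(3,3):0 a5@(4,0):0 a6@(0,2):0 a7@(1,2):0 a8@(0,3):0 a9@(4,2):0 a10@(4,5):0 a11@(2,1):0 a12@(0,0):0 a13@(4,4):0 a14@(0,5):0 a15@(0,1):0 a16@(0,4):0 a17@(1,1):0 a18@(2,2):0 a19@(2,0):0
t=5: (unchanged — steady state)

1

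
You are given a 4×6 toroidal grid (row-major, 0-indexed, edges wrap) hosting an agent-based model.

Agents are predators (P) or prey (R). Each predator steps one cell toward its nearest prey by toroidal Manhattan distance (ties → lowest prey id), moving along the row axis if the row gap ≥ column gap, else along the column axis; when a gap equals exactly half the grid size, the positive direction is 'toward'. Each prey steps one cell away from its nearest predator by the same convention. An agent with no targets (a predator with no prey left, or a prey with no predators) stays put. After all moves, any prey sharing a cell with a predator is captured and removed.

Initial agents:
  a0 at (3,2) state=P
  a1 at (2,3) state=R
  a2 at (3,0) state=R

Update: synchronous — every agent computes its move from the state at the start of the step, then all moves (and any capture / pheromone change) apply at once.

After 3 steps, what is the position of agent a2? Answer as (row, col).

(2, 4)

t=1: a0@(2,2):P a1@(1,3):R a2@(3,5):R
t=2: a0@(1,2):P a1@(0,3):R a2@(3,4):R
t=3: a0@(0,2):P a1@(3,3):R a2@(2,4):R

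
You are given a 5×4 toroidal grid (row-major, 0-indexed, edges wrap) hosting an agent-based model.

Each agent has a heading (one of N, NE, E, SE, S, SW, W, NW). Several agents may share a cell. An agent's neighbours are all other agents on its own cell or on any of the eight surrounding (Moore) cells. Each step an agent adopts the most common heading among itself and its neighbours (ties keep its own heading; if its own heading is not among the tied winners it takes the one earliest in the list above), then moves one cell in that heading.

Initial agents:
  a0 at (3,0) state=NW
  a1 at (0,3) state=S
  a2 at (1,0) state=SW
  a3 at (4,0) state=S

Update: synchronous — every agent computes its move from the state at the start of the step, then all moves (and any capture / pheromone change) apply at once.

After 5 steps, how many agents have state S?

3

t=1: a0@(2,3):NW a1@(1,3):S a2@(2,3):SW a3@(0,0):S
t=2: a0@(1,2):NW a1@(2,3):S a2@(3,2):SW a3@(1,0):S
t=3: a0@(0,1):NW a1@(3,3):S a2@(4,1):SW a3@(2,0):S
t=4: a0@(4,0):NW a1@(4,3):S a2@(0,0):SW a3@(3,0):S
t=5: a0@(0,0):S a1@(0,3):S a2@(1,3):SW a3@(4,0):S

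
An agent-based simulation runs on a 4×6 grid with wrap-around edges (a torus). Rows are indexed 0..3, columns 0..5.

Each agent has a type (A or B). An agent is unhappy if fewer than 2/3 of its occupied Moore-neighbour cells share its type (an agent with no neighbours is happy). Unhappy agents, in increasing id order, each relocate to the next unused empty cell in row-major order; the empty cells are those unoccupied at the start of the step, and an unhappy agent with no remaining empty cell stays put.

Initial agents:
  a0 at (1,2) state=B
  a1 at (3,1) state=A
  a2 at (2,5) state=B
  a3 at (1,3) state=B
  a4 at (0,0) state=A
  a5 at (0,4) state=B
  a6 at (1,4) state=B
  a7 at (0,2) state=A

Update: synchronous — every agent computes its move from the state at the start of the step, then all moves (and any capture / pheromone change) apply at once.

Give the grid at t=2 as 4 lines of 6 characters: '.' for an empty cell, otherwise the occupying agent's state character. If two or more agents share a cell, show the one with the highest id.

t=1: a0@(0,1):B a1@(3,1):A a2@(2,5):B a3@(1,3):B a4@(0,0):A a5@(0,4):B a6@(1,4):B a7@(0,3):A
t=2: a0@(0,2):B a1@(0,5):A a2@(2,5):B a3@(1,3):B a4@(1,0):A a5@(0,4):B a6@(1,4):B a7@(1,1):A

..B.BA
AA.BB.
.....B
......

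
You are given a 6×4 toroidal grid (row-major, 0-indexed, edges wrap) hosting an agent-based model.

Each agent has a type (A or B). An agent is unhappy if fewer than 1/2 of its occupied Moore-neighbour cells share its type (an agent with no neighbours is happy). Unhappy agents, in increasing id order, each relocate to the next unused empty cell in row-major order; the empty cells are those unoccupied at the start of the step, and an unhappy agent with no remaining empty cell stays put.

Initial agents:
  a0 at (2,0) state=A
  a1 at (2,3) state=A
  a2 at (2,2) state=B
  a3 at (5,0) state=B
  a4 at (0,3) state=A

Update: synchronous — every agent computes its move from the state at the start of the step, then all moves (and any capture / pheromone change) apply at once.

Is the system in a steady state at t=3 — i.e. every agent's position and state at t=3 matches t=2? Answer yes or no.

no

t=1: a0@(2,0):A a1@(2,3):A a2@(0,0):B a3@(0,1):B a4@(0,2):A
t=2: a0@(2,0):A a1@(2,3):A a2@(0,0):B a3@(0,1):B a4@(0,3):A
t=3: a0@(2,0):A a1@(2,3):A a2@(0,0):B a3@(0,1):B a4@(0,2):A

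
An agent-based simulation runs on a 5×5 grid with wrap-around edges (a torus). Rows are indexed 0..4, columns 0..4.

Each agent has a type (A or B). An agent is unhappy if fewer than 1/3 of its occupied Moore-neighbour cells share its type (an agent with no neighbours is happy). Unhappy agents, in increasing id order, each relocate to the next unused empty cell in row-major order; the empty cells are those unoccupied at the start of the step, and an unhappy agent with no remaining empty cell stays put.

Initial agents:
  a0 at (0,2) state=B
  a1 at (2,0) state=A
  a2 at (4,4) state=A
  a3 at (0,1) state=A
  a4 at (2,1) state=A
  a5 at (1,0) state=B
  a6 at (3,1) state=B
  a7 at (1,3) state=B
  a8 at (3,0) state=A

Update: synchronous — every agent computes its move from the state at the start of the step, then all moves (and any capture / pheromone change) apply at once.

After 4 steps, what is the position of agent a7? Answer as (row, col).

(1, 3)

t=1: a0@(0,2):B a1@(2,0):A a2@(4,4):A a3@(0,0):A a4@(2,1):A a5@(0,3):B a6@(0,4):B a7@(1,3):B a8@(3,0):A
t=2: (unchanged — steady state)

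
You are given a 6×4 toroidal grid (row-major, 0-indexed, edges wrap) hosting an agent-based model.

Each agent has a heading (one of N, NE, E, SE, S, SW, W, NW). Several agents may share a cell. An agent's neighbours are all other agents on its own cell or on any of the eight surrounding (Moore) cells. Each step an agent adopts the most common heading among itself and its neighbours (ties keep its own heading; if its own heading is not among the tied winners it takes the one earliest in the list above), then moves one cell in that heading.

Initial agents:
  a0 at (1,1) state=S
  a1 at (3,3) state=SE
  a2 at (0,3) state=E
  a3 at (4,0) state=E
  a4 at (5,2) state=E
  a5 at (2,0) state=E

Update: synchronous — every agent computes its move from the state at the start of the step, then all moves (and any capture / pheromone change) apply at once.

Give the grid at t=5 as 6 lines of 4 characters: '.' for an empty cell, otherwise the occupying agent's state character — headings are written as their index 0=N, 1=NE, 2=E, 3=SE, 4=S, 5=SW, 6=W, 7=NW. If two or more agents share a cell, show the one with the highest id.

t=1: a0@(2,1):S a1@(3,0):E a2@(0,0):E a3@(4,1):E a4@(5,3):E a5@(2,1):E
t=2: a0@(2,2):E a1@(3,1):E a2@(0,1):E a3@(4,2):E a4@(5,0):E a5@(2,2):E
t=3: a0@(2,3):E a1@(3,2):E a2@(0,2):E a3@(4,3):E a4@(5,1):E a5@(2,3):E
t=4: a0@(2,0):E a1@(3,3):E a2@(0,3):E a3@(4,0):E a4@(5,2):E a5@(2,0):E
t=5: a0@(2,1):E a1@(3,0):E a2@(0,0):E a3@(4,1):E a4@(5,3):E a5@(2,1):E

2...
....
.2..
2...
.2..
...2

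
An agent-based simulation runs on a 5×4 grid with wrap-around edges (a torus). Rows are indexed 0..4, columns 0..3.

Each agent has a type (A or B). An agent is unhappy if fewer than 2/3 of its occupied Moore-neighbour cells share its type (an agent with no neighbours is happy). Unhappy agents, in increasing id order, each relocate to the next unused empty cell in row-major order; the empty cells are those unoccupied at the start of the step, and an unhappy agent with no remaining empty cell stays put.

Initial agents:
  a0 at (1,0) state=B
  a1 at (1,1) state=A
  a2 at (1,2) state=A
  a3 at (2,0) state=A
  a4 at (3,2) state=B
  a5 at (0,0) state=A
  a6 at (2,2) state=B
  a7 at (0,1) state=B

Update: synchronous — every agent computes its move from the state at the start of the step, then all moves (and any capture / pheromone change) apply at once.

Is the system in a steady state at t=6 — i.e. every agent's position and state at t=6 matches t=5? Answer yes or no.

no

t=1: a0@(0,2):B a1@(0,3):A a2@(1,3):A a3@(2,1):A a4@(3,2):B a5@(2,3):A a6@(3,0):B a7@(3,1):B
t=2: a0@(0,0):B a1@(0,1):A a2@(1,3):A a3@(1,0):A a4@(1,1):B a5@(1,2):A a6@(2,0):B a7@(3,1):B
t=3: a0@(0,2):B a1@(0,3):A a2@(2,1):A a3@(2,2):A a4@(2,3):B a5@(1,2):A a6@(3,0):B a7@(3,1):B
t=4: a0@(0,0):B a1@(0,1):A a2@(1,0):A a3@(1,1):A a4@(1,3):B a5@(2,0):A a6@(3,0):B a7@(3,2):B
t=5: a0@(0,2):B a1@(0,1):A a2@(0,3):A a3@(1,1):A a4@(1,2):B a5@(2,1):A a6@(2,2):B a7@(3,2):B
t=6: a0@(0,0):B a1@(1,0):A a2@(1,3):A a3@(2,0):A a4@(2,3):B a5@(3,0):A a6@(3,1):B a7@(3,3):B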